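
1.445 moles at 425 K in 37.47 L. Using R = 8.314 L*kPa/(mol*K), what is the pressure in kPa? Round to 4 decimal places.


PV = nRT, solve for P = nRT / V.
nRT = 1.445 * 8.314 * 425 = 5105.8353
P = 5105.8353 / 37.47
P = 136.2646197 kPa, rounded to 4 dp:

136.2646 kPa


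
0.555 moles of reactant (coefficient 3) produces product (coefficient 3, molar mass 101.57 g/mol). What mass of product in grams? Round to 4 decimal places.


Use the coefficient ratio to convert reactant moles to product moles, then multiply by the product's molar mass.
moles_P = moles_R * (coeff_P / coeff_R) = 0.555 * (3/3) = 0.555
mass_P = moles_P * M_P = 0.555 * 101.57
mass_P = 56.37135 g, rounded to 4 dp:

56.3714 g


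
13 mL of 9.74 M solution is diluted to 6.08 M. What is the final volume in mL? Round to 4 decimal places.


Dilution: M1*V1 = M2*V2, solve for V2.
V2 = M1*V1 / M2
V2 = 9.74 * 13 / 6.08
V2 = 126.62 / 6.08
V2 = 20.82565789 mL, rounded to 4 dp:

20.8257 mL


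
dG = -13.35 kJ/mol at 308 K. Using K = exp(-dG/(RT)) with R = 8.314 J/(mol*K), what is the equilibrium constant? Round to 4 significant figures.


dG is in kJ/mol; multiply by 1000 to match R in J/(mol*K).
RT = 8.314 * 308 = 2560.712 J/mol
exponent = -dG*1000 / (RT) = -(-13.35*1000) / 2560.712 = 5.21339377
K = exp(5.21339377)
K = 183.71649, rounded to 4 significant figures:

183.7


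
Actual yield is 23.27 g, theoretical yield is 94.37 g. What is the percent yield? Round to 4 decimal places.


% yield = 100 * actual / theoretical
% yield = 100 * 23.27 / 94.37
% yield = 24.65826004 %, rounded to 4 dp:

24.6583 %


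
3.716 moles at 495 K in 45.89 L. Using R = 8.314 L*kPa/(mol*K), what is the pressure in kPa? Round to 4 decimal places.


PV = nRT, solve for P = nRT / V.
nRT = 3.716 * 8.314 * 495 = 15292.9379
P = 15292.9379 / 45.89
P = 333.25207888 kPa, rounded to 4 dp:

333.2521 kPa


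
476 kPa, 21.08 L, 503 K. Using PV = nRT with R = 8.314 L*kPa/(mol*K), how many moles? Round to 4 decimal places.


PV = nRT, solve for n = PV / (RT).
PV = 476 * 21.08 = 10034.08
RT = 8.314 * 503 = 4181.942
n = 10034.08 / 4181.942
n = 2.39938287 mol, rounded to 4 dp:

2.3994 mol


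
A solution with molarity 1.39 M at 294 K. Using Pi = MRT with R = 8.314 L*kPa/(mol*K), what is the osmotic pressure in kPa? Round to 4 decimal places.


Osmotic pressure (van't Hoff): Pi = M*R*T.
RT = 8.314 * 294 = 2444.316
Pi = 1.39 * 2444.316
Pi = 3397.59924 kPa, rounded to 4 dp:

3397.5992 kPa


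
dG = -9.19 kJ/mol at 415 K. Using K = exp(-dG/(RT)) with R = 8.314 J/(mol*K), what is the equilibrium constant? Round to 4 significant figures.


dG is in kJ/mol; multiply by 1000 to match R in J/(mol*K).
RT = 8.314 * 415 = 3450.31 J/mol
exponent = -dG*1000 / (RT) = -(-9.19*1000) / 3450.31 = 2.66352878
K = exp(2.66352878)
K = 14.346827, rounded to 4 significant figures:

14.35


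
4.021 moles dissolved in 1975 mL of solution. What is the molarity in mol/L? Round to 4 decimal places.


Convert volume to liters: V_L = V_mL / 1000.
V_L = 1975 / 1000 = 1.975 L
M = n / V_L = 4.021 / 1.975
M = 2.03594937 mol/L, rounded to 4 dp:

2.0359 mol/L


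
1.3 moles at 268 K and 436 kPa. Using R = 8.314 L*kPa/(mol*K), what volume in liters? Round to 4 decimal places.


PV = nRT, solve for V = nRT / P.
nRT = 1.3 * 8.314 * 268 = 2896.5976
V = 2896.5976 / 436
V = 6.64357248 L, rounded to 4 dp:

6.6436 L


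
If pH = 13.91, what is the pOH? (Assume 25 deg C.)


At 25 deg C, pH + pOH = 14.
pOH = 14 - pH = 14 - 13.91
pOH = 0.09:

0.09


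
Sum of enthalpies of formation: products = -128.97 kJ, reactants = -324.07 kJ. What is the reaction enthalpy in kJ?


dH_rxn = sum(dH_f products) - sum(dH_f reactants)
dH_rxn = -128.97 - (-324.07)
dH_rxn = 195.1 kJ:

195.10 kJ


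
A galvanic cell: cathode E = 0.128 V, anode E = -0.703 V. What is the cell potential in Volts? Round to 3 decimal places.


Standard cell potential: E_cell = E_cathode - E_anode.
E_cell = 0.128 - (-0.703)
E_cell = 0.831 V, rounded to 3 dp:

0.831 V


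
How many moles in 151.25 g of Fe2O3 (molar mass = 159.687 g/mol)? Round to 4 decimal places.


n = mass / M
n = 151.25 / 159.687
n = 0.94716539 mol, rounded to 4 dp:

0.9472 mol


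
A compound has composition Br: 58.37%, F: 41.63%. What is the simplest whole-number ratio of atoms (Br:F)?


Assume 100 g of compound, divide each mass% by atomic mass to get moles, then normalize by the smallest to get a raw atom ratio.
Moles per 100 g: Br: 58.37/79.904 = 0.7305, F: 41.63/18.998 = 2.1913
Raw ratio (divide by min = 0.7305): Br: 1.0, F: 3.0
Multiply by 1 to clear fractions: Br: 1.0 ~= 1, F: 3.0 ~= 3
Reduce by GCD to get the simplest whole-number ratio:

1:3


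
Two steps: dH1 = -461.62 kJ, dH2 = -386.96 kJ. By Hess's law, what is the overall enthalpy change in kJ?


Hess's law: enthalpy is a state function, so add the step enthalpies.
dH_total = dH1 + dH2 = -461.62 + (-386.96)
dH_total = -848.58 kJ:

-848.58 kJ


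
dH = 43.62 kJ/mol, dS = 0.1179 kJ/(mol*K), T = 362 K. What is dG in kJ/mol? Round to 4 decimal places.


Gibbs: dG = dH - T*dS (consistent units, dS already in kJ/(mol*K)).
T*dS = 362 * 0.1179 = 42.6798
dG = 43.62 - (42.6798)
dG = 0.9402 kJ/mol, rounded to 4 dp:

0.9402 kJ/mol


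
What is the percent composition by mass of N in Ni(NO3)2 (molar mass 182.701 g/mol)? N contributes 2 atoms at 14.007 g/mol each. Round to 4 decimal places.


pct = 100 * (n_elem * M_elem) / M_total
mass_contribution = 2 * 14.007 = 28.014 g/mol
pct = 100 * 28.014 / 182.701
pct = 15.33324941 %, rounded to 4 dp:

15.3332 %


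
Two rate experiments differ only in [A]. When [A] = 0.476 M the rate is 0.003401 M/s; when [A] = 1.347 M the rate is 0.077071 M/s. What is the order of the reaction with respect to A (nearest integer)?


Rate is proportional to [A]^n, so rate2/rate1 = ([A]2/[A]1)^n. Take logs to solve for n.
rate2/rate1 = 0.077071 / 0.003401 = 22.6613
[A]2/[A]1 = 1.347 / 0.476 = 2.8298
n = ln(22.6613) / ln(2.8298) = 3.0
Nearest integer order:

3


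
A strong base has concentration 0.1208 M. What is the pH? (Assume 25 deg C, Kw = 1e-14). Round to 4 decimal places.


A strong base dissociates completely, so [OH-] equals the given concentration.
pOH = -log10([OH-]) = -log10(0.1208) = 0.917933
pH = 14 - pOH = 14 - 0.917933
pH = 13.082067, rounded to 4 dp:

13.0821


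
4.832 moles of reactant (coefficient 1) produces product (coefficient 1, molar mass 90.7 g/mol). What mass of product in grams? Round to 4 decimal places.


Use the coefficient ratio to convert reactant moles to product moles, then multiply by the product's molar mass.
moles_P = moles_R * (coeff_P / coeff_R) = 4.832 * (1/1) = 4.832
mass_P = moles_P * M_P = 4.832 * 90.7
mass_P = 438.2624 g, rounded to 4 dp:

438.2624 g


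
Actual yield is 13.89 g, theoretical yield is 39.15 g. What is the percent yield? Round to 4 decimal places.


% yield = 100 * actual / theoretical
% yield = 100 * 13.89 / 39.15
% yield = 35.4789272 %, rounded to 4 dp:

35.4789 %


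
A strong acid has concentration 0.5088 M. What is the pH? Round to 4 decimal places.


A strong acid dissociates completely, so [H+] equals the given concentration.
pH = -log10([H+]) = -log10(0.5088)
pH = 0.2934529, rounded to 4 dp:

0.2935


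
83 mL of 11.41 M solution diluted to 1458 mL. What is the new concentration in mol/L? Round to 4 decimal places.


Dilution: M1*V1 = M2*V2, solve for M2.
M2 = M1*V1 / V2
M2 = 11.41 * 83 / 1458
M2 = 947.03 / 1458
M2 = 0.64954047 mol/L, rounded to 4 dp:

0.6495 mol/L


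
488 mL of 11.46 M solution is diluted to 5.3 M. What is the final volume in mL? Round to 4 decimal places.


Dilution: M1*V1 = M2*V2, solve for V2.
V2 = M1*V1 / M2
V2 = 11.46 * 488 / 5.3
V2 = 5592.48 / 5.3
V2 = 1055.18490566 mL, rounded to 4 dp:

1055.1849 mL


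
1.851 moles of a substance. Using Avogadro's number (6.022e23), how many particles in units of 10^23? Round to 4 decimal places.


N = n * NA, then divide by 1e23 for the requested units.
N / 1e23 = n * 6.022
N / 1e23 = 1.851 * 6.022
N / 1e23 = 11.146722, rounded to 4 dp:

11.1467


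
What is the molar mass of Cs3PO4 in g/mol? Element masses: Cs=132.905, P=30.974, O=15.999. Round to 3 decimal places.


M = sum(count * atomic_mass) over atoms.
M = 3*132.905 + 1*30.974 + 4*15.999
M = 398.715 + 30.974 + 63.996
M = 493.685 g/mol, rounded to 3 dp:

493.685 g/mol


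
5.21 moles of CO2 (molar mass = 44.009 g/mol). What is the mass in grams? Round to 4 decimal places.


mass = n * M
mass = 5.21 * 44.009
mass = 229.28689 g, rounded to 4 dp:

229.2869 g


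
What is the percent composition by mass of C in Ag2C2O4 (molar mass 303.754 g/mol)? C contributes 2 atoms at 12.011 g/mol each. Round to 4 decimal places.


pct = 100 * (n_elem * M_elem) / M_total
mass_contribution = 2 * 12.011 = 24.022 g/mol
pct = 100 * 24.022 / 303.754
pct = 7.90837322 %, rounded to 4 dp:

7.9084 %


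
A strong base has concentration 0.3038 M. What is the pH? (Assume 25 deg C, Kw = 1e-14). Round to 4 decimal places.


A strong base dissociates completely, so [OH-] equals the given concentration.
pOH = -log10([OH-]) = -log10(0.3038) = 0.517412
pH = 14 - pOH = 14 - 0.517412
pH = 13.482588, rounded to 4 dp:

13.4826


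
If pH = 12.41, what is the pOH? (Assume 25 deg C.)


At 25 deg C, pH + pOH = 14.
pOH = 14 - pH = 14 - 12.41
pOH = 1.59:

1.59


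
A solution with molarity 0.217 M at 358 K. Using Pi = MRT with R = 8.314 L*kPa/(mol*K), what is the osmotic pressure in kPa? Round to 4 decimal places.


Osmotic pressure (van't Hoff): Pi = M*R*T.
RT = 8.314 * 358 = 2976.412
Pi = 0.217 * 2976.412
Pi = 645.881404 kPa, rounded to 4 dp:

645.8814 kPa


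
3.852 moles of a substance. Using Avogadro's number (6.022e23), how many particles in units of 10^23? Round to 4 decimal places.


N = n * NA, then divide by 1e23 for the requested units.
N / 1e23 = n * 6.022
N / 1e23 = 3.852 * 6.022
N / 1e23 = 23.196744, rounded to 4 dp:

23.1967


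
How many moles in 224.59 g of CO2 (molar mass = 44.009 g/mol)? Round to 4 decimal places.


n = mass / M
n = 224.59 / 44.009
n = 5.10327433 mol, rounded to 4 dp:

5.1033 mol


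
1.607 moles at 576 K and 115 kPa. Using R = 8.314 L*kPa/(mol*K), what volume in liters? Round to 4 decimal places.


PV = nRT, solve for V = nRT / P.
nRT = 1.607 * 8.314 * 576 = 7695.7044
V = 7695.7044 / 115
V = 66.9191687 L, rounded to 4 dp:

66.9192 L


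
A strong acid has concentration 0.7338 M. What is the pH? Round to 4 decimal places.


A strong acid dissociates completely, so [H+] equals the given concentration.
pH = -log10([H+]) = -log10(0.7338)
pH = 0.13442229, rounded to 4 dp:

0.1344


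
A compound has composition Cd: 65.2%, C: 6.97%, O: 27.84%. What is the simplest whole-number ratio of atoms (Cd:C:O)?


Assume 100 g of compound, divide each mass% by atomic mass to get moles, then normalize by the smallest to get a raw atom ratio.
Moles per 100 g: Cd: 65.2/112.414 = 0.58, C: 6.97/12.011 = 0.5803, O: 27.84/15.999 = 1.7401
Raw ratio (divide by min = 0.58): Cd: 1.0, C: 1.001, O: 3.0
Multiply by 1 to clear fractions: Cd: 1.0 ~= 1, C: 1.001 ~= 1, O: 3.0 ~= 3
Reduce by GCD to get the simplest whole-number ratio:

1:1:3


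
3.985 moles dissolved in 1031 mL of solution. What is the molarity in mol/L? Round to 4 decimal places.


Convert volume to liters: V_L = V_mL / 1000.
V_L = 1031 / 1000 = 1.031 L
M = n / V_L = 3.985 / 1.031
M = 3.86517944 mol/L, rounded to 4 dp:

3.8652 mol/L


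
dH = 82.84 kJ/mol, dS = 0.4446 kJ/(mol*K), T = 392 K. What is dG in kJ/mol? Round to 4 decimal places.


Gibbs: dG = dH - T*dS (consistent units, dS already in kJ/(mol*K)).
T*dS = 392 * 0.4446 = 174.2832
dG = 82.84 - (174.2832)
dG = -91.4432 kJ/mol, rounded to 4 dp:

-91.4432 kJ/mol


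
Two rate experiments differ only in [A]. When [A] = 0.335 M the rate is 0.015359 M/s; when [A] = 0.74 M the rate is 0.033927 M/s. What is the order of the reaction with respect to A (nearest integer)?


Rate is proportional to [A]^n, so rate2/rate1 = ([A]2/[A]1)^n. Take logs to solve for n.
rate2/rate1 = 0.033927 / 0.015359 = 2.2089
[A]2/[A]1 = 0.74 / 0.335 = 2.209
n = ln(2.2089) / ln(2.209) = 1.0
Nearest integer order:

1


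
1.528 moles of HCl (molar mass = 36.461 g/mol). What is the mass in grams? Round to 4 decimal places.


mass = n * M
mass = 1.528 * 36.461
mass = 55.712408 g, rounded to 4 dp:

55.7124 g


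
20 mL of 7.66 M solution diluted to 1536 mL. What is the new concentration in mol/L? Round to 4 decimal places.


Dilution: M1*V1 = M2*V2, solve for M2.
M2 = M1*V1 / V2
M2 = 7.66 * 20 / 1536
M2 = 153.2 / 1536
M2 = 0.09973958 mol/L, rounded to 4 dp:

0.0997 mol/L


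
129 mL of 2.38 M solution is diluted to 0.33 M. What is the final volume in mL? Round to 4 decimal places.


Dilution: M1*V1 = M2*V2, solve for V2.
V2 = M1*V1 / M2
V2 = 2.38 * 129 / 0.33
V2 = 307.02 / 0.33
V2 = 930.36363636 mL, rounded to 4 dp:

930.3636 mL


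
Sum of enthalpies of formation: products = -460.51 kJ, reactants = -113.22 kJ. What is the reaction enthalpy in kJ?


dH_rxn = sum(dH_f products) - sum(dH_f reactants)
dH_rxn = -460.51 - (-113.22)
dH_rxn = -347.29 kJ:

-347.29 kJ


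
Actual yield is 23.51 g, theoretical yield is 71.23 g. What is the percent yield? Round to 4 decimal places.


% yield = 100 * actual / theoretical
% yield = 100 * 23.51 / 71.23
% yield = 33.005756 %, rounded to 4 dp:

33.0058 %


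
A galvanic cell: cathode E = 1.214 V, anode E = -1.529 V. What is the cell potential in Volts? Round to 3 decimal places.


Standard cell potential: E_cell = E_cathode - E_anode.
E_cell = 1.214 - (-1.529)
E_cell = 2.743 V, rounded to 3 dp:

2.743 V


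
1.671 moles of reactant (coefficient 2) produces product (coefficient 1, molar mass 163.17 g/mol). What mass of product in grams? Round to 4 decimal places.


Use the coefficient ratio to convert reactant moles to product moles, then multiply by the product's molar mass.
moles_P = moles_R * (coeff_P / coeff_R) = 1.671 * (1/2) = 0.8355
mass_P = moles_P * M_P = 0.8355 * 163.17
mass_P = 136.328535 g, rounded to 4 dp:

136.3285 g


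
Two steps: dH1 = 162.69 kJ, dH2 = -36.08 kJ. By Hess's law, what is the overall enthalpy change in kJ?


Hess's law: enthalpy is a state function, so add the step enthalpies.
dH_total = dH1 + dH2 = 162.69 + (-36.08)
dH_total = 126.61 kJ:

126.61 kJ


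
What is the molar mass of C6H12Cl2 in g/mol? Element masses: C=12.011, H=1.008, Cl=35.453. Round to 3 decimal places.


M = sum(count * atomic_mass) over atoms.
M = 6*12.011 + 12*1.008 + 2*35.453
M = 72.066 + 12.096 + 70.906
M = 155.068 g/mol, rounded to 3 dp:

155.068 g/mol


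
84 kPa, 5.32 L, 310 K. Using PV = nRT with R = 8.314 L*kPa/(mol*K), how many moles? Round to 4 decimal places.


PV = nRT, solve for n = PV / (RT).
PV = 84 * 5.32 = 446.88
RT = 8.314 * 310 = 2577.34
n = 446.88 / 2577.34
n = 0.17338807 mol, rounded to 4 dp:

0.1734 mol


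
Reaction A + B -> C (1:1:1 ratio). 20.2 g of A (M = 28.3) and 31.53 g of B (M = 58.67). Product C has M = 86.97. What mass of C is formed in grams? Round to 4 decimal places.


Find moles of each reactant; the smaller value is the limiting reagent in a 1:1:1 reaction, so moles_C equals moles of the limiter.
n_A = mass_A / M_A = 20.2 / 28.3 = 0.713781 mol
n_B = mass_B / M_B = 31.53 / 58.67 = 0.537413 mol
Limiting reagent: B (smaller), n_limiting = 0.537413 mol
mass_C = n_limiting * M_C = 0.537413 * 86.97
mass_C = 46.73880861 g, rounded to 4 dp:

46.7388 g


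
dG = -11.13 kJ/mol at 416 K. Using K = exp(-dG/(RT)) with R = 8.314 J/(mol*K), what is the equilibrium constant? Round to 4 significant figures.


dG is in kJ/mol; multiply by 1000 to match R in J/(mol*K).
RT = 8.314 * 416 = 3458.624 J/mol
exponent = -dG*1000 / (RT) = -(-11.13*1000) / 3458.624 = 3.21804278
K = exp(3.21804278)
K = 24.979183, rounded to 4 significant figures:

24.98


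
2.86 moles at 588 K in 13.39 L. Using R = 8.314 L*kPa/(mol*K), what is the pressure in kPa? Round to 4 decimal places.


PV = nRT, solve for P = nRT / V.
nRT = 2.86 * 8.314 * 588 = 13981.4875
P = 13981.4875 / 13.39
P = 1044.17382375 kPa, rounded to 4 dp:

1044.1738 kPa


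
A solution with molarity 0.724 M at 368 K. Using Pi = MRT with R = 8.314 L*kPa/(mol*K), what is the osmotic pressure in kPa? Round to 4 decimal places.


Osmotic pressure (van't Hoff): Pi = M*R*T.
RT = 8.314 * 368 = 3059.552
Pi = 0.724 * 3059.552
Pi = 2215.115648 kPa, rounded to 4 dp:

2215.1156 kPa


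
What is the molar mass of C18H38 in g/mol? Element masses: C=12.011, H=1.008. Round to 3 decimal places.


M = sum(count * atomic_mass) over atoms.
M = 18*12.011 + 38*1.008
M = 216.198 + 38.304
M = 254.502 g/mol, rounded to 3 dp:

254.502 g/mol


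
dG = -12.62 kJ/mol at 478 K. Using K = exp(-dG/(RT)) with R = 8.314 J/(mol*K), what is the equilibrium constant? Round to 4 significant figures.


dG is in kJ/mol; multiply by 1000 to match R in J/(mol*K).
RT = 8.314 * 478 = 3974.092 J/mol
exponent = -dG*1000 / (RT) = -(-12.62*1000) / 3974.092 = 3.17556815
K = exp(3.17556815)
K = 23.940418, rounded to 4 significant figures:

23.94


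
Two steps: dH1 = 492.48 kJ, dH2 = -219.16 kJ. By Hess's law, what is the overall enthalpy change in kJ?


Hess's law: enthalpy is a state function, so add the step enthalpies.
dH_total = dH1 + dH2 = 492.48 + (-219.16)
dH_total = 273.32 kJ:

273.32 kJ


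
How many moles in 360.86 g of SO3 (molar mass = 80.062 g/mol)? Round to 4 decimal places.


n = mass / M
n = 360.86 / 80.062
n = 4.50725688 mol, rounded to 4 dp:

4.5073 mol


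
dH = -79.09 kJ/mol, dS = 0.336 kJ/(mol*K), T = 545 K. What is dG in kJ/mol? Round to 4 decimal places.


Gibbs: dG = dH - T*dS (consistent units, dS already in kJ/(mol*K)).
T*dS = 545 * 0.336 = 183.12
dG = -79.09 - (183.12)
dG = -262.21 kJ/mol, rounded to 4 dp:

-262.2100 kJ/mol


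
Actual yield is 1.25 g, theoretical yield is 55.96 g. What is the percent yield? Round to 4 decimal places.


% yield = 100 * actual / theoretical
% yield = 100 * 1.25 / 55.96
% yield = 2.23373838 %, rounded to 4 dp:

2.2337 %


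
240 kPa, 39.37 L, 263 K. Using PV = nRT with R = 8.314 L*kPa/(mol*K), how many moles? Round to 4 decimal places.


PV = nRT, solve for n = PV / (RT).
PV = 240 * 39.37 = 9448.8
RT = 8.314 * 263 = 2186.582
n = 9448.8 / 2186.582
n = 4.32126488 mol, rounded to 4 dp:

4.3213 mol


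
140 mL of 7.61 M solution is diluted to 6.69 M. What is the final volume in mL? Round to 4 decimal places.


Dilution: M1*V1 = M2*V2, solve for V2.
V2 = M1*V1 / M2
V2 = 7.61 * 140 / 6.69
V2 = 1065.4 / 6.69
V2 = 159.25261584 mL, rounded to 4 dp:

159.2526 mL


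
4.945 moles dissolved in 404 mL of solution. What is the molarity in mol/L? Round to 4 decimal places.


Convert volume to liters: V_L = V_mL / 1000.
V_L = 404 / 1000 = 0.404 L
M = n / V_L = 4.945 / 0.404
M = 12.24009901 mol/L, rounded to 4 dp:

12.2401 mol/L


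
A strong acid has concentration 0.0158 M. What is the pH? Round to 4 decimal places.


A strong acid dissociates completely, so [H+] equals the given concentration.
pH = -log10([H+]) = -log10(0.0158)
pH = 1.80134291, rounded to 4 dp:

1.8013


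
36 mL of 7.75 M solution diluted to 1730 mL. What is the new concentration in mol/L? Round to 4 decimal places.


Dilution: M1*V1 = M2*V2, solve for M2.
M2 = M1*V1 / V2
M2 = 7.75 * 36 / 1730
M2 = 279.0 / 1730
M2 = 0.16127168 mol/L, rounded to 4 dp:

0.1613 mol/L


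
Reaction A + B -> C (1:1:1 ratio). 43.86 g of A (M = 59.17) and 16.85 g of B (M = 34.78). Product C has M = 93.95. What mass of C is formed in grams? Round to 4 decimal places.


Find moles of each reactant; the smaller value is the limiting reagent in a 1:1:1 reaction, so moles_C equals moles of the limiter.
n_A = mass_A / M_A = 43.86 / 59.17 = 0.741254 mol
n_B = mass_B / M_B = 16.85 / 34.78 = 0.484474 mol
Limiting reagent: B (smaller), n_limiting = 0.484474 mol
mass_C = n_limiting * M_C = 0.484474 * 93.95
mass_C = 45.5163323 g, rounded to 4 dp:

45.5163 g


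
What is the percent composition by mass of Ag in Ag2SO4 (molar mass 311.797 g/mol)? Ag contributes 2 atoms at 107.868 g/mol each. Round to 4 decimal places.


pct = 100 * (n_elem * M_elem) / M_total
mass_contribution = 2 * 107.868 = 215.736 g/mol
pct = 100 * 215.736 / 311.797
pct = 69.19117246 %, rounded to 4 dp:

69.1912 %


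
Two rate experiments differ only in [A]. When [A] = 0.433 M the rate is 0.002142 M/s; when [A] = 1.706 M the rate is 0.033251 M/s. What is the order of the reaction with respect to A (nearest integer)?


Rate is proportional to [A]^n, so rate2/rate1 = ([A]2/[A]1)^n. Take logs to solve for n.
rate2/rate1 = 0.033251 / 0.002142 = 15.5233
[A]2/[A]1 = 1.706 / 0.433 = 3.94
n = ln(15.5233) / ln(3.94) = 2.0
Nearest integer order:

2


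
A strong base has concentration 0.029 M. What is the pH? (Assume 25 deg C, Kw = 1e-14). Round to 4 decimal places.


A strong base dissociates completely, so [OH-] equals the given concentration.
pOH = -log10([OH-]) = -log10(0.029) = 1.537602
pH = 14 - pOH = 14 - 1.537602
pH = 12.462398, rounded to 4 dp:

12.4624


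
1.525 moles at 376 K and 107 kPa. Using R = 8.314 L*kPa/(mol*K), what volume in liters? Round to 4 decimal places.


PV = nRT, solve for V = nRT / P.
nRT = 1.525 * 8.314 * 376 = 4767.2476
V = 4767.2476 / 107
V = 44.55371589 L, rounded to 4 dp:

44.5537 L


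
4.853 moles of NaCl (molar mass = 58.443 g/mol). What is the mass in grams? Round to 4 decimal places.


mass = n * M
mass = 4.853 * 58.443
mass = 283.623879 g, rounded to 4 dp:

283.6239 g


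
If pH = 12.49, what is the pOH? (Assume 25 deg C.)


At 25 deg C, pH + pOH = 14.
pOH = 14 - pH = 14 - 12.49
pOH = 1.51:

1.51


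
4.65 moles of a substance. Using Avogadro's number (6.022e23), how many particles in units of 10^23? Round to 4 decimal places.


N = n * NA, then divide by 1e23 for the requested units.
N / 1e23 = n * 6.022
N / 1e23 = 4.65 * 6.022
N / 1e23 = 28.0023, rounded to 4 dp:

28.0023


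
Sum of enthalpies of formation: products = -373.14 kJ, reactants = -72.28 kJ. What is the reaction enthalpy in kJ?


dH_rxn = sum(dH_f products) - sum(dH_f reactants)
dH_rxn = -373.14 - (-72.28)
dH_rxn = -300.86 kJ:

-300.86 kJ


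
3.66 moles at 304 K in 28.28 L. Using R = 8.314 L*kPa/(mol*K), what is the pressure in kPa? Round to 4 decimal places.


PV = nRT, solve for P = nRT / V.
nRT = 3.66 * 8.314 * 304 = 9250.489
P = 9250.489 / 28.28
P = 327.10357143 kPa, rounded to 4 dp:

327.1036 kPa


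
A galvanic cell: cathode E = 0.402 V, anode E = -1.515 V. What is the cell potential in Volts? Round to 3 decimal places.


Standard cell potential: E_cell = E_cathode - E_anode.
E_cell = 0.402 - (-1.515)
E_cell = 1.917 V, rounded to 3 dp:

1.917 V


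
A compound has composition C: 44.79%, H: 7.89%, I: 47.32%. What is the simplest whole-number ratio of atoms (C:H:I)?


Assume 100 g of compound, divide each mass% by atomic mass to get moles, then normalize by the smallest to get a raw atom ratio.
Moles per 100 g: C: 44.79/12.011 = 3.7291, H: 7.89/1.008 = 7.8274, I: 47.32/126.904 = 0.3729
Raw ratio (divide by min = 0.3729): C: 10.001, H: 20.992, I: 1.0
Multiply by 1 to clear fractions: C: 10.001 ~= 10, H: 20.992 ~= 21, I: 1.0 ~= 1
Reduce by GCD to get the simplest whole-number ratio:

10:21:1


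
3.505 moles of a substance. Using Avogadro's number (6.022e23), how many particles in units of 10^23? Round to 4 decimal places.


N = n * NA, then divide by 1e23 for the requested units.
N / 1e23 = n * 6.022
N / 1e23 = 3.505 * 6.022
N / 1e23 = 21.10711, rounded to 4 dp:

21.1071


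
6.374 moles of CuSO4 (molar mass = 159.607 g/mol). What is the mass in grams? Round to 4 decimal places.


mass = n * M
mass = 6.374 * 159.607
mass = 1017.335018 g, rounded to 4 dp:

1017.3350 g


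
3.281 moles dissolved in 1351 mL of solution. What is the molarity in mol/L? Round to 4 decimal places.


Convert volume to liters: V_L = V_mL / 1000.
V_L = 1351 / 1000 = 1.351 L
M = n / V_L = 3.281 / 1.351
M = 2.42857143 mol/L, rounded to 4 dp:

2.4286 mol/L


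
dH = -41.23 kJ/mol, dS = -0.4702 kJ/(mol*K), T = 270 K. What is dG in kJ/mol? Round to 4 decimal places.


Gibbs: dG = dH - T*dS (consistent units, dS already in kJ/(mol*K)).
T*dS = 270 * -0.4702 = -126.954
dG = -41.23 - (-126.954)
dG = 85.724 kJ/mol, rounded to 4 dp:

85.7240 kJ/mol


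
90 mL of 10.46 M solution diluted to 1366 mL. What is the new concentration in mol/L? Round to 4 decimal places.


Dilution: M1*V1 = M2*V2, solve for M2.
M2 = M1*V1 / V2
M2 = 10.46 * 90 / 1366
M2 = 941.4 / 1366
M2 = 0.68916545 mol/L, rounded to 4 dp:

0.6892 mol/L


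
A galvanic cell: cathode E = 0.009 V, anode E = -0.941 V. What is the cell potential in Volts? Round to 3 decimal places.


Standard cell potential: E_cell = E_cathode - E_anode.
E_cell = 0.009 - (-0.941)
E_cell = 0.95 V, rounded to 3 dp:

0.950 V


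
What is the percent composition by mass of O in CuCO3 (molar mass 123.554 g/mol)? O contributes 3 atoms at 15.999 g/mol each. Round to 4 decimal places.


pct = 100 * (n_elem * M_elem) / M_total
mass_contribution = 3 * 15.999 = 47.997 g/mol
pct = 100 * 47.997 / 123.554
pct = 38.84698189 %, rounded to 4 dp:

38.8470 %


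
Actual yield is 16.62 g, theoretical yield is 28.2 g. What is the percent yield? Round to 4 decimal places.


% yield = 100 * actual / theoretical
% yield = 100 * 16.62 / 28.2
% yield = 58.93617021 %, rounded to 4 dp:

58.9362 %


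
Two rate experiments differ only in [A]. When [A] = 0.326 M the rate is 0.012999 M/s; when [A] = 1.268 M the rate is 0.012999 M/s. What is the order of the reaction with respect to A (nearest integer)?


Rate is proportional to [A]^n, so rate2/rate1 = ([A]2/[A]1)^n. Take logs to solve for n.
rate2/rate1 = 0.012999 / 0.012999 = 1.0
[A]2/[A]1 = 1.268 / 0.326 = 3.8896
n = ln(1.0) / ln(3.8896) = 0.0
Nearest integer order:

0


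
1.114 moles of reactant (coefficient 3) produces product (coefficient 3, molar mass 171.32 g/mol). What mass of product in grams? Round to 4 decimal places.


Use the coefficient ratio to convert reactant moles to product moles, then multiply by the product's molar mass.
moles_P = moles_R * (coeff_P / coeff_R) = 1.114 * (3/3) = 1.114
mass_P = moles_P * M_P = 1.114 * 171.32
mass_P = 190.85048 g, rounded to 4 dp:

190.8505 g


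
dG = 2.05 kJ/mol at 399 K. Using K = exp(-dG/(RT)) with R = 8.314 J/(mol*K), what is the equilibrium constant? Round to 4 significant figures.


dG is in kJ/mol; multiply by 1000 to match R in J/(mol*K).
RT = 8.314 * 399 = 3317.286 J/mol
exponent = -dG*1000 / (RT) = -(2.05*1000) / 3317.286 = -0.61797506
K = exp(-0.61797506)
K = 0.53903485, rounded to 4 significant figures:

0.5390


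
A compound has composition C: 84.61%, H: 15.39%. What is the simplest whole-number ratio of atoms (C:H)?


Assume 100 g of compound, divide each mass% by atomic mass to get moles, then normalize by the smallest to get a raw atom ratio.
Moles per 100 g: C: 84.61/12.011 = 7.0444, H: 15.39/1.008 = 15.2679
Raw ratio (divide by min = 7.0444): C: 1.0, H: 2.167
Multiply by 6 to clear fractions: C: 6.0 ~= 6, H: 13.004 ~= 13
Reduce by GCD to get the simplest whole-number ratio:

6:13


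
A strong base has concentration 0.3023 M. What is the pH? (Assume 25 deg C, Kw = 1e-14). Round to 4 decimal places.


A strong base dissociates completely, so [OH-] equals the given concentration.
pOH = -log10([OH-]) = -log10(0.3023) = 0.519562
pH = 14 - pOH = 14 - 0.519562
pH = 13.480438, rounded to 4 dp:

13.4804


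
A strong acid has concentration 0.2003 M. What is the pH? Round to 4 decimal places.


A strong acid dissociates completely, so [H+] equals the given concentration.
pH = -log10([H+]) = -log10(0.2003)
pH = 0.69831905, rounded to 4 dp:

0.6983


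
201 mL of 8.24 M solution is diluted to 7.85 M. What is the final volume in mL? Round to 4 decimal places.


Dilution: M1*V1 = M2*V2, solve for V2.
V2 = M1*V1 / M2
V2 = 8.24 * 201 / 7.85
V2 = 1656.24 / 7.85
V2 = 210.98598726 mL, rounded to 4 dp:

210.9860 mL


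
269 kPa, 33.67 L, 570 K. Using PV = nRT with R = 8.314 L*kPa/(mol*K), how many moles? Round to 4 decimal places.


PV = nRT, solve for n = PV / (RT).
PV = 269 * 33.67 = 9057.23
RT = 8.314 * 570 = 4738.98
n = 9057.23 / 4738.98
n = 1.91121929 mol, rounded to 4 dp:

1.9112 mol


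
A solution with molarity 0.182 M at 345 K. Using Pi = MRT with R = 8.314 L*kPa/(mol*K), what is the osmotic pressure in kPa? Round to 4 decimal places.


Osmotic pressure (van't Hoff): Pi = M*R*T.
RT = 8.314 * 345 = 2868.33
Pi = 0.182 * 2868.33
Pi = 522.03606 kPa, rounded to 4 dp:

522.0361 kPa


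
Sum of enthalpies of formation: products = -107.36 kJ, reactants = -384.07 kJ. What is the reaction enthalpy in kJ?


dH_rxn = sum(dH_f products) - sum(dH_f reactants)
dH_rxn = -107.36 - (-384.07)
dH_rxn = 276.71 kJ:

276.71 kJ


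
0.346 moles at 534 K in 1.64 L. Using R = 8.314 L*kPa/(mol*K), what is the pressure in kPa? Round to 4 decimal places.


PV = nRT, solve for P = nRT / V.
nRT = 0.346 * 8.314 * 534 = 1536.1279
P = 1536.1279 / 1.64
P = 936.66335366 kPa, rounded to 4 dp:

936.6634 kPa


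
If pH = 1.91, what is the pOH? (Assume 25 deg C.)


At 25 deg C, pH + pOH = 14.
pOH = 14 - pH = 14 - 1.91
pOH = 12.09:

12.09


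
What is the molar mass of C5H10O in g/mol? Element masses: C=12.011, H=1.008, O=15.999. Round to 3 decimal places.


M = sum(count * atomic_mass) over atoms.
M = 5*12.011 + 10*1.008 + 1*15.999
M = 60.055 + 10.08 + 15.999
M = 86.134 g/mol, rounded to 3 dp:

86.134 g/mol


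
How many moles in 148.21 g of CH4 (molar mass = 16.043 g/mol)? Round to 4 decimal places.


n = mass / M
n = 148.21 / 16.043
n = 9.23829708 mol, rounded to 4 dp:

9.2383 mol


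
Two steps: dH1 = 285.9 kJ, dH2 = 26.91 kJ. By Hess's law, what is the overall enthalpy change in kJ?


Hess's law: enthalpy is a state function, so add the step enthalpies.
dH_total = dH1 + dH2 = 285.9 + (26.91)
dH_total = 312.81 kJ:

312.81 kJ


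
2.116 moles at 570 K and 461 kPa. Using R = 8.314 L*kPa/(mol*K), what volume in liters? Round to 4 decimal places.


PV = nRT, solve for V = nRT / P.
nRT = 2.116 * 8.314 * 570 = 10027.6817
V = 10027.6817 / 461
V = 21.75202104 L, rounded to 4 dp:

21.7520 L


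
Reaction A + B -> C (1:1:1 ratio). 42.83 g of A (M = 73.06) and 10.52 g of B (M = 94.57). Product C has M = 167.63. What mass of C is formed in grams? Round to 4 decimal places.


Find moles of each reactant; the smaller value is the limiting reagent in a 1:1:1 reaction, so moles_C equals moles of the limiter.
n_A = mass_A / M_A = 42.83 / 73.06 = 0.58623 mol
n_B = mass_B / M_B = 10.52 / 94.57 = 0.11124 mol
Limiting reagent: B (smaller), n_limiting = 0.11124 mol
mass_C = n_limiting * M_C = 0.11124 * 167.63
mass_C = 18.6471612 g, rounded to 4 dp:

18.6472 g


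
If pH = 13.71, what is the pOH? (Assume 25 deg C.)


At 25 deg C, pH + pOH = 14.
pOH = 14 - pH = 14 - 13.71
pOH = 0.29:

0.29


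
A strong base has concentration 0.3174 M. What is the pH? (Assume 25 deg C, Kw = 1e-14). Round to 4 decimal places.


A strong base dissociates completely, so [OH-] equals the given concentration.
pOH = -log10([OH-]) = -log10(0.3174) = 0.498393
pH = 14 - pOH = 14 - 0.498393
pH = 13.501607, rounded to 4 dp:

13.5016


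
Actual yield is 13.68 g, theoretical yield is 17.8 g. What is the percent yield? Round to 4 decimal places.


% yield = 100 * actual / theoretical
% yield = 100 * 13.68 / 17.8
% yield = 76.85393258 %, rounded to 4 dp:

76.8539 %


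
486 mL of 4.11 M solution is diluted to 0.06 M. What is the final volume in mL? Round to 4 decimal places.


Dilution: M1*V1 = M2*V2, solve for V2.
V2 = M1*V1 / M2
V2 = 4.11 * 486 / 0.06
V2 = 1997.46 / 0.06
V2 = 33291.0 mL, rounded to 4 dp:

33291.0000 mL


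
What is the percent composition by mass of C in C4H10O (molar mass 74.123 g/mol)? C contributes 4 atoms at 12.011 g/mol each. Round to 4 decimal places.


pct = 100 * (n_elem * M_elem) / M_total
mass_contribution = 4 * 12.011 = 48.044 g/mol
pct = 100 * 48.044 / 74.123
pct = 64.81658864 %, rounded to 4 dp:

64.8166 %


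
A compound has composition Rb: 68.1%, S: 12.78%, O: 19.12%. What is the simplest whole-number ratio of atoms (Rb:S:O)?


Assume 100 g of compound, divide each mass% by atomic mass to get moles, then normalize by the smallest to get a raw atom ratio.
Moles per 100 g: Rb: 68.1/85.468 = 0.7968, S: 12.78/32.065 = 0.3986, O: 19.12/15.999 = 1.1951
Raw ratio (divide by min = 0.3986): Rb: 1.999, S: 1.0, O: 2.998
Multiply by 1 to clear fractions: Rb: 1.999 ~= 2, S: 1.0 ~= 1, O: 2.998 ~= 3
Reduce by GCD to get the simplest whole-number ratio:

2:1:3


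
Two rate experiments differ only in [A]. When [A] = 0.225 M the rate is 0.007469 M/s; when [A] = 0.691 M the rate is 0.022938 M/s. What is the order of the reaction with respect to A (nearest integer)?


Rate is proportional to [A]^n, so rate2/rate1 = ([A]2/[A]1)^n. Take logs to solve for n.
rate2/rate1 = 0.022938 / 0.007469 = 3.0711
[A]2/[A]1 = 0.691 / 0.225 = 3.0711
n = ln(3.0711) / ln(3.0711) = 1.0
Nearest integer order:

1


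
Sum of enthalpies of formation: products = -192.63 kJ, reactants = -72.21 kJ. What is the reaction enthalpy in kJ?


dH_rxn = sum(dH_f products) - sum(dH_f reactants)
dH_rxn = -192.63 - (-72.21)
dH_rxn = -120.42 kJ:

-120.42 kJ


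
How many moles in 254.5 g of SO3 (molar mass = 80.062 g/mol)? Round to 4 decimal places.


n = mass / M
n = 254.5 / 80.062
n = 3.17878644 mol, rounded to 4 dp:

3.1788 mol


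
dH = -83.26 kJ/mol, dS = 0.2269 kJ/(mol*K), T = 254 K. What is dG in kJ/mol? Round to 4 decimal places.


Gibbs: dG = dH - T*dS (consistent units, dS already in kJ/(mol*K)).
T*dS = 254 * 0.2269 = 57.6326
dG = -83.26 - (57.6326)
dG = -140.8926 kJ/mol, rounded to 4 dp:

-140.8926 kJ/mol


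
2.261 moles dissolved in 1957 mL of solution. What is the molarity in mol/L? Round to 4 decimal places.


Convert volume to liters: V_L = V_mL / 1000.
V_L = 1957 / 1000 = 1.957 L
M = n / V_L = 2.261 / 1.957
M = 1.15533981 mol/L, rounded to 4 dp:

1.1553 mol/L


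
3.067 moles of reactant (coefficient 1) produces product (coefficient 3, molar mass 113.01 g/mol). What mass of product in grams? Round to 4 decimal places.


Use the coefficient ratio to convert reactant moles to product moles, then multiply by the product's molar mass.
moles_P = moles_R * (coeff_P / coeff_R) = 3.067 * (3/1) = 9.201
mass_P = moles_P * M_P = 9.201 * 113.01
mass_P = 1039.80501 g, rounded to 4 dp:

1039.8050 g


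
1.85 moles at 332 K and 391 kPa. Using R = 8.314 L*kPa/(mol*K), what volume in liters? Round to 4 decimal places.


PV = nRT, solve for V = nRT / P.
nRT = 1.85 * 8.314 * 332 = 5106.4588
V = 5106.4588 / 391
V = 13.05999693 L, rounded to 4 dp:

13.0600 L


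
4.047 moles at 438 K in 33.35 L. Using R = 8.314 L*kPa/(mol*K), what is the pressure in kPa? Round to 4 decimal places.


PV = nRT, solve for P = nRT / V.
nRT = 4.047 * 8.314 * 438 = 14737.28
P = 14737.28 / 33.35
P = 441.89745127 kPa, rounded to 4 dp:

441.8975 kPa


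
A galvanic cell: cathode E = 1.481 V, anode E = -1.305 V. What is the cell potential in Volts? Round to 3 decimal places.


Standard cell potential: E_cell = E_cathode - E_anode.
E_cell = 1.481 - (-1.305)
E_cell = 2.786 V, rounded to 3 dp:

2.786 V


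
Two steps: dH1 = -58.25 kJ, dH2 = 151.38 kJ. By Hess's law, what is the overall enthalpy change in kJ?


Hess's law: enthalpy is a state function, so add the step enthalpies.
dH_total = dH1 + dH2 = -58.25 + (151.38)
dH_total = 93.13 kJ:

93.13 kJ


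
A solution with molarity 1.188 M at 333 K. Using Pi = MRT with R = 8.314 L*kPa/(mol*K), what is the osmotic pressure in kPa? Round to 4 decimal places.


Osmotic pressure (van't Hoff): Pi = M*R*T.
RT = 8.314 * 333 = 2768.562
Pi = 1.188 * 2768.562
Pi = 3289.051656 kPa, rounded to 4 dp:

3289.0517 kPa


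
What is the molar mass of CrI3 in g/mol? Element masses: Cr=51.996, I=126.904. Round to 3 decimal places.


M = sum(count * atomic_mass) over atoms.
M = 1*51.996 + 3*126.904
M = 51.996 + 380.712
M = 432.708 g/mol, rounded to 3 dp:

432.708 g/mol


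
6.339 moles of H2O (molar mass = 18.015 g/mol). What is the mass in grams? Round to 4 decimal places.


mass = n * M
mass = 6.339 * 18.015
mass = 114.197085 g, rounded to 4 dp:

114.1971 g


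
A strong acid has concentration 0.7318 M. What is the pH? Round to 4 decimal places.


A strong acid dissociates completely, so [H+] equals the given concentration.
pH = -log10([H+]) = -log10(0.7318)
pH = 0.13560759, rounded to 4 dp:

0.1356


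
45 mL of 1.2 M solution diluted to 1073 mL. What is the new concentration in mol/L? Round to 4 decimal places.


Dilution: M1*V1 = M2*V2, solve for M2.
M2 = M1*V1 / V2
M2 = 1.2 * 45 / 1073
M2 = 54.0 / 1073
M2 = 0.05032619 mol/L, rounded to 4 dp:

0.0503 mol/L


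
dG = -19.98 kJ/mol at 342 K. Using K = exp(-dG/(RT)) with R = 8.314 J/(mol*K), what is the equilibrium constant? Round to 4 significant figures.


dG is in kJ/mol; multiply by 1000 to match R in J/(mol*K).
RT = 8.314 * 342 = 2843.388 J/mol
exponent = -dG*1000 / (RT) = -(-19.98*1000) / 2843.388 = 7.02682856
K = exp(7.02682856)
K = 1126.4525, rounded to 4 significant figures:

1126


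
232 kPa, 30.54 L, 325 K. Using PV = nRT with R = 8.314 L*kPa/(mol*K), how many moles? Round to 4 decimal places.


PV = nRT, solve for n = PV / (RT).
PV = 232 * 30.54 = 7085.28
RT = 8.314 * 325 = 2702.05
n = 7085.28 / 2702.05
n = 2.62218686 mol, rounded to 4 dp:

2.6222 mol


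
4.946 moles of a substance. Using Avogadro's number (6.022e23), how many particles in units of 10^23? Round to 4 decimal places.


N = n * NA, then divide by 1e23 for the requested units.
N / 1e23 = n * 6.022
N / 1e23 = 4.946 * 6.022
N / 1e23 = 29.784812, rounded to 4 dp:

29.7848


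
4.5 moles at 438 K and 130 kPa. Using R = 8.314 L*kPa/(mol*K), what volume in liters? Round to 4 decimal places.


PV = nRT, solve for V = nRT / P.
nRT = 4.5 * 8.314 * 438 = 16386.894
V = 16386.894 / 130
V = 126.05303077 L, rounded to 4 dp:

126.0530 L


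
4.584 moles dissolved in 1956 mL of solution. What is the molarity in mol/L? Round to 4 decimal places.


Convert volume to liters: V_L = V_mL / 1000.
V_L = 1956 / 1000 = 1.956 L
M = n / V_L = 4.584 / 1.956
M = 2.34355828 mol/L, rounded to 4 dp:

2.3436 mol/L


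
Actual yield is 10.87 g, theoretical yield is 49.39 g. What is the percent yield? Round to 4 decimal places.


% yield = 100 * actual / theoretical
% yield = 100 * 10.87 / 49.39
% yield = 22.00850375 %, rounded to 4 dp:

22.0085 %


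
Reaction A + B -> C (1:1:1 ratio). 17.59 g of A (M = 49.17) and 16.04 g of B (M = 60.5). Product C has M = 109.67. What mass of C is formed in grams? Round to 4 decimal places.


Find moles of each reactant; the smaller value is the limiting reagent in a 1:1:1 reaction, so moles_C equals moles of the limiter.
n_A = mass_A / M_A = 17.59 / 49.17 = 0.357738 mol
n_B = mass_B / M_B = 16.04 / 60.5 = 0.265124 mol
Limiting reagent: B (smaller), n_limiting = 0.265124 mol
mass_C = n_limiting * M_C = 0.265124 * 109.67
mass_C = 29.07614908 g, rounded to 4 dp:

29.0761 g


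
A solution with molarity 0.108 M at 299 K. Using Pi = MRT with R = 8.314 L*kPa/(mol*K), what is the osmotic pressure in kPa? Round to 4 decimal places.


Osmotic pressure (van't Hoff): Pi = M*R*T.
RT = 8.314 * 299 = 2485.886
Pi = 0.108 * 2485.886
Pi = 268.475688 kPa, rounded to 4 dp:

268.4757 kPa


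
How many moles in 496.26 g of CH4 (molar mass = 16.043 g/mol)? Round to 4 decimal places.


n = mass / M
n = 496.26 / 16.043
n = 30.93311725 mol, rounded to 4 dp:

30.9331 mol


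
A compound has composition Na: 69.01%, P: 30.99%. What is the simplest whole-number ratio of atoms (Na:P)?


Assume 100 g of compound, divide each mass% by atomic mass to get moles, then normalize by the smallest to get a raw atom ratio.
Moles per 100 g: Na: 69.01/22.99 = 3.0017, P: 30.99/30.974 = 1.0005
Raw ratio (divide by min = 1.0005): Na: 3.0, P: 1.0
Multiply by 1 to clear fractions: Na: 3.0 ~= 3, P: 1.0 ~= 1
Reduce by GCD to get the simplest whole-number ratio:

3:1
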